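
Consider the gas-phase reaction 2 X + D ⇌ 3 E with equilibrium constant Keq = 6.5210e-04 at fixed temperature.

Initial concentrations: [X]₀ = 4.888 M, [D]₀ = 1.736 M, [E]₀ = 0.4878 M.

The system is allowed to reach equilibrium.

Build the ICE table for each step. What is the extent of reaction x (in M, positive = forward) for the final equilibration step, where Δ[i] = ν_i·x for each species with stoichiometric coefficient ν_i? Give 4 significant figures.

x = -0.05976 M

Q₀ = 0.002798 vs Keq = 6.5210e-04 ⇒ Q>K, reverse
Step 1:
                   X          D          E
  I            4.888      1.736     0.4878
  C           0.1195    0.05976    -0.1793
  E            5.008      1.796     0.3085
  solve Keq expr → x = -0.05976; check Q = 6.5210e-04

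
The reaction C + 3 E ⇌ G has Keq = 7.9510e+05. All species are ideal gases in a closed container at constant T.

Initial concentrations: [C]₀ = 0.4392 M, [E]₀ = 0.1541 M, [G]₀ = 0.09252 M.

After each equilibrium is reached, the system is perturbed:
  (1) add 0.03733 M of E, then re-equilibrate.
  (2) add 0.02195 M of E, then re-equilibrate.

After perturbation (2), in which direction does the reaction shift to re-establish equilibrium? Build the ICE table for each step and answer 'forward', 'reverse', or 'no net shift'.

Direction: forward

Q₀ = 57.57 vs Keq = 7.9510e+05 ⇒ Q<K, forward
Step 1:
                    C           E           G
  Initial      0.4392      0.1541     0.09252
  Change      -0.0488     -0.1464      0.0488
  Equil        0.3904    0.007693      0.1413
  solve Keq expr → x = 0.0488; check Q = 7.9510e+05
Then add 0.03733 M of E.
Step 2:
                    C           E           G
  Initial      0.3904     0.04502      0.1413
  Change     -0.01234    -0.03703     0.01234
  Equil        0.3781    0.007996      0.1537
  solve Keq expr → x = 0.01234; check Q = 7.9510e+05
Then add 0.02195 M of E.
Step 3:
                    C           E           G
  Initial      0.3781     0.02995      0.1537
  Change    -0.007258    -0.02177    0.007258
  Equil        0.3708    0.008172      0.1609
  solve Keq expr → x = 0.007258; check Q = 7.9510e+05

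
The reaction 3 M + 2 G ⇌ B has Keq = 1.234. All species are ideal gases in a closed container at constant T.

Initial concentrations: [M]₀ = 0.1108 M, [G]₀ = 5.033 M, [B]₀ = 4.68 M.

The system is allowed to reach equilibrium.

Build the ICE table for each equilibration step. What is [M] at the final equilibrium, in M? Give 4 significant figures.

[M]_eq = 0.5083 M

Q₀ = 135.8 vs Keq = 1.234 ⇒ Q>K, reverse
Step 1:
                    M           G           B
  init         0.1108       5.033        4.68
  Δ            0.3975       0.265     -0.1325
  eq           0.5083       5.298       4.548
  solve Keq expr → x = -0.1325; check Q = 1.234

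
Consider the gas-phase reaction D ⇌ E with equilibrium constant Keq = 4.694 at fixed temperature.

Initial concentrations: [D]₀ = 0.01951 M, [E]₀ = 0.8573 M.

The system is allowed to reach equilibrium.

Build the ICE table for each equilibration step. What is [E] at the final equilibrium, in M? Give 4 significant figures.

[E]_eq = 0.7228 M

Q₀ = 43.94 vs Keq = 4.694 ⇒ Q>K, reverse
Step 1:
                    D           E
  I           0.01951      0.8573
  C            0.1345     -0.1345
  E             0.154      0.7228
  solve Keq expr → x = -0.1345; check Q = 4.694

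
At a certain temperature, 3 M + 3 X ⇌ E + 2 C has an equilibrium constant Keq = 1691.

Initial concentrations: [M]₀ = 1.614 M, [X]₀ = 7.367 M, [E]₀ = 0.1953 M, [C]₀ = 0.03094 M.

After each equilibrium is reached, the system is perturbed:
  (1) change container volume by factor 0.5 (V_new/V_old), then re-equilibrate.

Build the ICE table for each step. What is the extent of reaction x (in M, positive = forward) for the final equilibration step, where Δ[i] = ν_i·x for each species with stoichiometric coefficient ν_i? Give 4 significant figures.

x = 0.004622 M

Q₀ = 1.1121e-07 vs Keq = 1691 ⇒ Q<K, forward
Step 1:
                   M          X          E          C
  init         1.614      7.367     0.1953    0.03094
  Δ             -1.6       -1.6     0.5334      1.067
  eq         0.01394      5.767     0.7287      1.098
  solve Keq expr → x = 0.5334; check Q = 1691
Then change container volume by factor 0.5 (V_new/V_old).
Step 2:
                   M          X          E          C
  init       0.02787      11.53      1.457      2.195
  Δ         -0.01387   -0.01387   0.004622   0.009244
  eq         0.01401      11.52      1.462      2.205
  solve Keq expr → x = 0.004622; check Q = 1691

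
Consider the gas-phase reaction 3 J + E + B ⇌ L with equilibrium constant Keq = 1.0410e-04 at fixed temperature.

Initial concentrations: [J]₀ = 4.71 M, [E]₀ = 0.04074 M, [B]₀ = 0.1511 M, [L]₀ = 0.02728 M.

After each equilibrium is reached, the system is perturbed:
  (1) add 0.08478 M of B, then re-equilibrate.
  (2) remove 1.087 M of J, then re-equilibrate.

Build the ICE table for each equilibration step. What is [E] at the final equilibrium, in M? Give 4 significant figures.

Q₀ = 0.04241 vs Keq = 1.0410e-04 ⇒ Q>K, reverse
Step 1:
                  J         E         B         L
  Initial      4.71   0.04074    0.1511   0.02728
  Change    0.08142   0.02714   0.02714  -0.02714
  Equil       4.791   0.06788    0.1782 1.3855e-04
  solve Keq expr → x = -0.02714; check Q = 1.0410e-04
Then add 0.08478 M of B.
Step 2:
                  J         E         B         L
  Initial     4.791   0.06788     0.263 1.3855e-04
  Change  -1.9688e-04 -6.5627e-05 -6.5627e-05 6.5627e-05
  Equil       4.791   0.06782     0.263 2.0418e-04
  solve Keq expr → x = 6.5627e-05; check Q = 1.0410e-04
Then remove 1.087 M of J.
Step 3:
                  J         E         B         L
  Initial     3.704   0.06782     0.263 2.0418e-04
  Change  3.2882e-04 1.0961e-04 1.0961e-04 -1.0961e-04
  Equil       3.705   0.06793    0.2631 9.4570e-05
  solve Keq expr → x = -1.0961e-04; check Q = 1.0410e-04

[E]_eq = 0.06793 M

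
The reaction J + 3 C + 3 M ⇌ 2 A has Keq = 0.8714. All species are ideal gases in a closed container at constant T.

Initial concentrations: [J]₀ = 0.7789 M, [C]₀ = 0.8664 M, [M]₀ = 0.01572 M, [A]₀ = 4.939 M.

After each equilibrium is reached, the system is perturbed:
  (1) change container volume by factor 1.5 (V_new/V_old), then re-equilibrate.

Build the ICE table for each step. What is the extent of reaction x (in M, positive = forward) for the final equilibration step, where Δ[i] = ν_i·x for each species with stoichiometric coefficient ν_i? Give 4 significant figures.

x = -0.1146 M

Q₀ = 1.2396e+07 vs Keq = 0.8714 ⇒ Q>K, reverse
Step 1:
                    J           C           M           A
  I            0.7789      0.8664     0.01572       4.939
  C            0.4037       1.211       1.211     -0.8075
  E             1.183       2.078       1.227       4.132
  solve Keq expr → x = -0.4037; check Q = 0.8714
Then change container volume by factor 1.5 (V_new/V_old).
Step 2:
                    J           C           M           A
  I            0.7884       1.385       0.818       2.754
  C            0.1146      0.3438      0.3438     -0.2292
  E             0.903       1.729       1.162       2.525
  solve Keq expr → x = -0.1146; check Q = 0.8714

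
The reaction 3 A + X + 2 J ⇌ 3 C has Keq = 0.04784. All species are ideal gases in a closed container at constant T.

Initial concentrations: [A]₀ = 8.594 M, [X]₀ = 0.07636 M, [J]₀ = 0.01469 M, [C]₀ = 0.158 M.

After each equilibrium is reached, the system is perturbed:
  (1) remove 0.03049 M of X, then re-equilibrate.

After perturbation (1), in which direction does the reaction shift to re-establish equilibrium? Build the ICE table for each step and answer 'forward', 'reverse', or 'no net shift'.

Q₀ = 0.3771 vs Keq = 0.04784 ⇒ Q>K, reverse
Step 1:
                   A          X          J          C
  I            8.594    0.07636    0.01469      0.158
  C          0.02384   0.007947    0.01589   -0.02384
  E            8.618    0.08431    0.03058     0.1342
  solve Keq expr → x = -0.007947; check Q = 0.04784
Then remove 0.03049 M of X.
Step 2:
                   A          X          J          C
  I            8.618    0.05382    0.03058     0.1342
  C         0.006399   0.002133   0.004266  -0.006399
  E            8.624    0.05595    0.03485     0.1278
  solve Keq expr → x = -0.002133; check Q = 0.04784

Direction: reverse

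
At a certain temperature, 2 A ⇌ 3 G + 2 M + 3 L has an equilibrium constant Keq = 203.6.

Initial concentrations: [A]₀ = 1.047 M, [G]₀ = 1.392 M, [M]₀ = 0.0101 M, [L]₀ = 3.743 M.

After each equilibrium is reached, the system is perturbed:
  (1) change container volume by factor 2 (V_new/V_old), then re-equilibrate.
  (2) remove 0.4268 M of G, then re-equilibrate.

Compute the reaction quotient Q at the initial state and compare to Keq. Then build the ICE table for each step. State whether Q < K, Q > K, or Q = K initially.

Q₀ = 0.01316; Q < K (proceeds forward)

Q₀ = 0.01316 vs Keq = 203.6 ⇒ Q<K, forward
Step 1:
                  A         G         M         L
  init        1.047     1.392    0.0101     3.743
  Δ         -0.3784    0.5677    0.3784    0.5677
  eq         0.6686      1.96    0.3885     4.311
  solve Keq expr → x = 0.1892; check Q = 203.6
Then change container volume by factor 2 (V_new/V_old).
Step 2:
                  A         G         M         L
  init       0.3343    0.9798    0.1943     2.155
  Δ          -0.189    0.2835     0.189    0.2835
  eq         0.1453     1.263    0.3833     2.439
  solve Keq expr → x = 0.0945; check Q = 203.6
Then remove 0.4268 M of G.
Step 3:
                  A         G         M         L
  init       0.1453    0.8365    0.3833     2.439
  Δ        -0.04367   0.06551   0.04367   0.06551
  eq         0.1016    0.9021     0.427     2.504
  solve Keq expr → x = 0.02184; check Q = 203.6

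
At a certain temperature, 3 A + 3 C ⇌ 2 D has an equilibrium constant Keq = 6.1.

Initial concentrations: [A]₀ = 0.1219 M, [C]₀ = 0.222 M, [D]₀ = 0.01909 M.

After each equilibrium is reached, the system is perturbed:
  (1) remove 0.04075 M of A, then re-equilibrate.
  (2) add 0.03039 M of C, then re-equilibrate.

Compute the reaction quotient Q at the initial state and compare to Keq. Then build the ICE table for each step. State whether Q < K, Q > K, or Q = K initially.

Q₀ = 18.39; Q > K (proceeds reverse)

Q₀ = 18.39 vs Keq = 6.1 ⇒ Q>K, reverse
Step 1:
                  A         C         D
  I          0.1219     0.222   0.01909
  C        0.009115  0.009115 -0.006077
  E           0.131    0.2311   0.01301
  solve Keq expr → x = -0.003038; check Q = 6.1
Then remove 0.04075 M of A.
Step 2:
                  A         C         D
  I         0.09026    0.2311   0.01301
  C        0.006581  0.006581 -0.004387
  E         0.09685    0.2377  0.008626
  solve Keq expr → x = -0.002194; check Q = 6.1
Then add 0.03039 M of C.
Step 3:
                  A         C         D
  I         0.09685    0.2681  0.008626
  C       -0.001935 -0.001935   0.00129
  E         0.09491    0.2662  0.009916
  solve Keq expr → x = 6.4488e-04; check Q = 6.1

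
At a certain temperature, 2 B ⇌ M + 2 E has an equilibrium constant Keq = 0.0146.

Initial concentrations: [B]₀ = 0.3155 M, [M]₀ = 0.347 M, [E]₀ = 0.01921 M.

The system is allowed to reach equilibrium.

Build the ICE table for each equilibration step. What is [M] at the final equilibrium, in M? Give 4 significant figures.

[M]_eq = 0.3653 M

Q₀ = 0.001286 vs Keq = 0.0146 ⇒ Q<K, forward
Step 1:
                    B           M           E
  I            0.3155       0.347     0.01921
  C          -0.03656     0.01828     0.03656
  E            0.2789      0.3653     0.05577
  solve Keq expr → x = 0.01828; check Q = 0.0146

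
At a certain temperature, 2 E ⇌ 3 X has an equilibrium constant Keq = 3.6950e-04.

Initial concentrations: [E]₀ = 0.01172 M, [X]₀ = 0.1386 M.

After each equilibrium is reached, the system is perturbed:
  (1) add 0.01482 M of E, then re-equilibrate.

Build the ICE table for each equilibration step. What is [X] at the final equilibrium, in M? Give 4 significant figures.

[X]_eq = 0.01628 M

Q₀ = 19.38 vs Keq = 3.6950e-04 ⇒ Q>K, reverse
Step 1:
                    E           X
  init        0.01172      0.1386
  Δ           0.08249     -0.1237
  eq          0.09421     0.01486
  solve Keq expr → x = -0.04125; check Q = 3.6950e-04
Then add 0.01482 M of E.
Step 2:
                    E           X
  init          0.109     0.01486
  Δ       -9.4974e-04    0.001425
  eq           0.1081     0.01628
  solve Keq expr → x = 4.7487e-04; check Q = 3.6950e-04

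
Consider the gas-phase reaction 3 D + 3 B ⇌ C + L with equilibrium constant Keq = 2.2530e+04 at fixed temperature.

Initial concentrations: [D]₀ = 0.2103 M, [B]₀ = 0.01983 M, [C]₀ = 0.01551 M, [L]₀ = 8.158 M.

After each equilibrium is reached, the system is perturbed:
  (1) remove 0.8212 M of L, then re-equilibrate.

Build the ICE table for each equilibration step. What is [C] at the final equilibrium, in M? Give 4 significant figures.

Q₀ = 1.7447e+06 vs Keq = 2.2530e+04 ⇒ Q>K, reverse
Step 1:
                  D         B         C         L
  Initial    0.2103   0.01983   0.01551     8.158
  Change    0.03111   0.03111  -0.01037  -0.01037
  Equil      0.2414   0.05094  0.005141     8.148
  solve Keq expr → x = -0.01037; check Q = 2.2530e+04
Then remove 0.8212 M of L.
Step 2:
                  D         B         C         L
  Initial    0.2414   0.05094  0.005141     7.326
  Change  -7.8645e-04 -7.8645e-04 2.6215e-04 2.6215e-04
  Equil      0.2406   0.05015  0.005403     7.327
  solve Keq expr → x = 2.6215e-04; check Q = 2.2530e+04

[C]_eq = 0.005403 M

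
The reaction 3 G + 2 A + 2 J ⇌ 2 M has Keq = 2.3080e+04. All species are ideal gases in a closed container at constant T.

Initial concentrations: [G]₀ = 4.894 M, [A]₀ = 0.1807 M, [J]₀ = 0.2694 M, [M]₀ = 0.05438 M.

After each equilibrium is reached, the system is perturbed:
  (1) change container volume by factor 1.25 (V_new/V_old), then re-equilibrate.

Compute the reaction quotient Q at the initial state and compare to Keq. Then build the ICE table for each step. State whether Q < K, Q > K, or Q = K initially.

Q₀ = 0.01065 vs Keq = 2.3080e+04 ⇒ Q<K, forward
Step 1:
                   G          A          J          M
  Initial      4.894     0.1807     0.2694    0.05438
  Change     -0.2685     -0.179     -0.179      0.179
  Equil        4.626   0.001708    0.09041     0.2334
  solve Keq expr → x = 0.0895; check Q = 2.3080e+04
Then change container volume by factor 1.25 (V_new/V_old).
Step 2:
                   G          A          J          M
  Initial        3.7   0.001366    0.07233     0.1867
  Change    0.001463 9.7515e-04 9.7515e-04 -9.7515e-04
  Equil        3.702   0.002342     0.0733     0.1857
  solve Keq expr → x = -4.8757e-04; check Q = 2.3080e+04

Q₀ = 0.01065; Q < K (proceeds forward)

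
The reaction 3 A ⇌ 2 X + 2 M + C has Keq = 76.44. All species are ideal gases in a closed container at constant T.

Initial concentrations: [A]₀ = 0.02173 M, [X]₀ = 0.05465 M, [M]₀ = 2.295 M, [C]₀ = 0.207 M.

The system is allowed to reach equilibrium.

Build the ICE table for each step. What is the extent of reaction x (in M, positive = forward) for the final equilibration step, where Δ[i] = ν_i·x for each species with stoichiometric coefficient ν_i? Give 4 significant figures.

Q₀ = 317.3 vs Keq = 76.44 ⇒ Q>K, reverse
Step 1:
                    A           X           M           C
  init        0.02173     0.05465       2.295       0.207
  Δ           0.01004   -0.006696   -0.006696   -0.003348
  eq          0.03177     0.04795       2.288      0.2037
  solve Keq expr → x = -0.003348; check Q = 76.44

x = -0.003348 M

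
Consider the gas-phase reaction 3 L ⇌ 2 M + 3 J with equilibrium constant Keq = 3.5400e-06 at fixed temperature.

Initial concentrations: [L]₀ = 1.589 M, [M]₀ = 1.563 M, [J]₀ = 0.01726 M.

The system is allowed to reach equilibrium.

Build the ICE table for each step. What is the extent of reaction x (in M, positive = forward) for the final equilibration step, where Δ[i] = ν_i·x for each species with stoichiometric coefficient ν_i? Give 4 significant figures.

x = 2.3652e-04 M

Q₀ = 3.1309e-06 vs Keq = 3.5400e-06 ⇒ Q<K, forward
Step 1:
                   L          M          J
  init         1.589      1.563    0.01726
  Δ       -7.0956e-04 4.7304e-04 7.0956e-04
  eq           1.588      1.563    0.01797
  solve Keq expr → x = 2.3652e-04; check Q = 3.5400e-06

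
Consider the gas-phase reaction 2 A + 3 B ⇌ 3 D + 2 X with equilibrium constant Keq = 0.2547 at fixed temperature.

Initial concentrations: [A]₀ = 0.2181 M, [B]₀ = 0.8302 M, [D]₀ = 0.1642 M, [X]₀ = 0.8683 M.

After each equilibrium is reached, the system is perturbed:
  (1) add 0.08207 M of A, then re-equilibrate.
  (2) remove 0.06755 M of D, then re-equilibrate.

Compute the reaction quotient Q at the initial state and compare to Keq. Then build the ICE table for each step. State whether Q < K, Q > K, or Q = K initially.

Q₀ = 0.1226 vs Keq = 0.2547 ⇒ Q<K, forward
Step 1:
                  A         B         D         X
  Initial    0.2181    0.8302    0.1642    0.8683
  Change   -0.01708  -0.02561   0.02561   0.01708
  Equil       0.201    0.8046    0.1898    0.8854
  solve Keq expr → x = 0.008538; check Q = 0.2547
Then add 0.08207 M of A.
Step 2:
                  A         B         D         X
  Initial    0.2831    0.8046    0.1898    0.8854
  Change   -0.01832  -0.02748   0.02748   0.01832
  Equil      0.2648    0.7771    0.2173    0.9037
  solve Keq expr → x = 0.009161; check Q = 0.2547
Then remove 0.06755 M of D.
Step 3:
                  A         B         D         X
  Initial    0.2648    0.7771    0.1497    0.9037
  Change   -0.02612  -0.03917   0.03917   0.02612
  Equil      0.2387    0.7379    0.1889    0.9298
  solve Keq expr → x = 0.01306; check Q = 0.2547

Q₀ = 0.1226; Q < K (proceeds forward)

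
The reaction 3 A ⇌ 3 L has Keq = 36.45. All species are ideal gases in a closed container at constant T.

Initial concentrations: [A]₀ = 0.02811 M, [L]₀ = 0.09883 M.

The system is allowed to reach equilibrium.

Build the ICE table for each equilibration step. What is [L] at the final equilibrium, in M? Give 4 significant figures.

[L]_eq = 0.09753 M

Q₀ = 43.46 vs Keq = 36.45 ⇒ Q>K, reverse
Step 1:
                  A         L
  init      0.02811   0.09883
  Δ        0.001304 -0.001304
  eq        0.02941   0.09753
  solve Keq expr → x = -4.3467e-04; check Q = 36.45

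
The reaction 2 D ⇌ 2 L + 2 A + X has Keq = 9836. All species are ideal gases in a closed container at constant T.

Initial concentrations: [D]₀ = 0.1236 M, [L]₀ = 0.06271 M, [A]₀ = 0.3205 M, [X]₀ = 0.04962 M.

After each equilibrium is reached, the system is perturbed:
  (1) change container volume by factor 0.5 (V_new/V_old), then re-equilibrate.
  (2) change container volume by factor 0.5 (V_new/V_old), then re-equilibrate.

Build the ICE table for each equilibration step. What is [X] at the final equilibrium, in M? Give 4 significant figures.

Q₀ = 0.001312 vs Keq = 9836 ⇒ Q<K, forward
Step 1:
                  D         L         A         X
  init       0.1236   0.06271    0.3205   0.04962
  Δ         -0.1233    0.1233    0.1233   0.06166
  eq      2.7771e-04     0.186    0.4438    0.1113
  solve Keq expr → x = 0.06166; check Q = 9836
Then change container volume by factor 0.5 (V_new/V_old).
Step 2:
                  D         L         A         X
  init    5.5543e-04    0.3721    0.8876    0.2226
  Δ        0.001008 -0.001008 -0.001008 -5.0388e-04
  eq       0.001563    0.3711    0.8866    0.2221
  solve Keq expr → x = -5.0388e-04; check Q = 9836
Then change container volume by factor 0.5 (V_new/V_old).
Step 3:
                  D         L         A         X
  init     0.003126    0.7421     1.773    0.4441
  Δ        0.005594 -0.005594 -0.005594 -0.002797
  eq       0.008721    0.7365     1.768    0.4413
  solve Keq expr → x = -0.002797; check Q = 9836

[X]_eq = 0.4413 M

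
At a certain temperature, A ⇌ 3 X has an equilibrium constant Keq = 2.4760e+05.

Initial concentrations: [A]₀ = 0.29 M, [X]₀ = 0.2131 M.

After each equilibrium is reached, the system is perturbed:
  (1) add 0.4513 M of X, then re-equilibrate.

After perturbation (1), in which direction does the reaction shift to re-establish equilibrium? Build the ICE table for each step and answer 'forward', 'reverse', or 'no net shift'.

Q₀ = 0.03337 vs Keq = 2.4760e+05 ⇒ Q<K, forward
Step 1:
                    A           X
  I              0.29      0.2131
  C             -0.29        0.87
  E        5.1314e-06       1.083
  solve Keq expr → x = 0.29; check Q = 2.4760e+05
Then add 0.4513 M of X.
Step 2:
                    A           X
  I        5.1314e-06       1.534
  C        9.4577e-06 -2.8373e-05
  E        1.4589e-05       1.534
  solve Keq expr → x = -9.4577e-06; check Q = 2.4760e+05

Direction: reverse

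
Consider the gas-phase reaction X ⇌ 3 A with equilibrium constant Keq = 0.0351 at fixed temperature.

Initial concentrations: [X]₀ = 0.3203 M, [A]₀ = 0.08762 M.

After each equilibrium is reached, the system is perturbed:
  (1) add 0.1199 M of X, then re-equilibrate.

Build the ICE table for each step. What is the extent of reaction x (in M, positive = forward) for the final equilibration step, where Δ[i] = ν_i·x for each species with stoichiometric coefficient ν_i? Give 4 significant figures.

x = 0.008466 M

Q₀ = 0.0021 vs Keq = 0.0351 ⇒ Q<K, forward
Step 1:
                  X         A
  init       0.3203   0.08762
  Δ        -0.04205    0.1261
  eq         0.2783    0.2138
  solve Keq expr → x = 0.04205; check Q = 0.0351
Then add 0.1199 M of X.
Step 2:
                  X         A
  init       0.3982    0.2138
  Δ       -0.008466    0.0254
  eq         0.3897    0.2392
  solve Keq expr → x = 0.008466; check Q = 0.0351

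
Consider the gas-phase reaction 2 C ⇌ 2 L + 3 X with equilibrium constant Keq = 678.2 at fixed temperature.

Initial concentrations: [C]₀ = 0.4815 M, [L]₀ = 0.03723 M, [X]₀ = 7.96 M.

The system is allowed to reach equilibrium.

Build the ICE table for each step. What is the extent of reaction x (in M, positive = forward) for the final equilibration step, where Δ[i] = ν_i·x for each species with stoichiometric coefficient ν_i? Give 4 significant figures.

Q₀ = 3.015 vs Keq = 678.2 ⇒ Q<K, forward
Step 1:
                  C         L         X
  Initial    0.4815   0.03723      7.96
  Change     -0.233     0.233    0.3495
  Equil      0.2485    0.2702     8.309
  solve Keq expr → x = 0.1165; check Q = 678.2

x = 0.1165 M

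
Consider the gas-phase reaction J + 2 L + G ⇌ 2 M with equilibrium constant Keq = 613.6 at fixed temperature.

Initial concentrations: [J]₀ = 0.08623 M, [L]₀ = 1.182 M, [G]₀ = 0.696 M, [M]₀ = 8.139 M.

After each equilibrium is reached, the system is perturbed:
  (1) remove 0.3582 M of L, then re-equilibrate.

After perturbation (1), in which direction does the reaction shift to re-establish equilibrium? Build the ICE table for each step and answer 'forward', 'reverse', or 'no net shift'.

Direction: reverse

Q₀ = 790 vs Keq = 613.6 ⇒ Q>K, reverse
Step 1:
                   J          L          G          M
  Initial    0.08623      1.182      0.696      8.139
  Change      0.0159     0.0318     0.0159    -0.0318
  Equil       0.1021      1.214     0.7119      8.107
  solve Keq expr → x = -0.0159; check Q = 613.6
Then remove 0.3582 M of L.
Step 2:
                   J          L          G          M
  Initial     0.1021     0.8556     0.7119      8.107
  Change     0.04898    0.09796    0.04898   -0.09796
  Equil       0.1511     0.9536     0.7609      8.009
  solve Keq expr → x = -0.04898; check Q = 613.6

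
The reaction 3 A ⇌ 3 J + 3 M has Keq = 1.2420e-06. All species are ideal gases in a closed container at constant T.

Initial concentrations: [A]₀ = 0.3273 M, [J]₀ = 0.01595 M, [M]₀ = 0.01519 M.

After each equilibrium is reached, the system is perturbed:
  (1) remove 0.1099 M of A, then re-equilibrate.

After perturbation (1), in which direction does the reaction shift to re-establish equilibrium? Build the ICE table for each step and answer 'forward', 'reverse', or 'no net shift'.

Direction: reverse

Q₀ = 4.0562e-10 vs Keq = 1.2420e-06 ⇒ Q<K, forward
Step 1:
                   A          J          M
  init        0.3273    0.01595    0.01519
  Δ            -0.04       0.04       0.04
  eq          0.2873    0.05595    0.05519
  solve Keq expr → x = 0.01333; check Q = 1.2420e-06
Then remove 0.1099 M of A.
Step 2:
                   A          J          M
  init        0.1774    0.05595    0.05519
  Δ          0.01062   -0.01062   -0.01062
  eq           0.188    0.04534    0.04458
  solve Keq expr → x = -0.003539; check Q = 1.2420e-06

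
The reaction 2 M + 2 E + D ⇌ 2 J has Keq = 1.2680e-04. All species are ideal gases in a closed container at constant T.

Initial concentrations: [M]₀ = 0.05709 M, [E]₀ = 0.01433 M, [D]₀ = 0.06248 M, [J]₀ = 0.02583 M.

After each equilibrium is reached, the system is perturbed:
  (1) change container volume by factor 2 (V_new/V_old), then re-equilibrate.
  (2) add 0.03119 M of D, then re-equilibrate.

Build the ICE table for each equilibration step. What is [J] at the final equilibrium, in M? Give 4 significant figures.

Q₀ = 1.5955e+04 vs Keq = 1.2680e-04 ⇒ Q>K, reverse
Step 1:
                   M          E          D          J
  Initial    0.05709    0.01433    0.06248    0.02583
  Change     0.02582    0.02582    0.01291   -0.02582
  Equil      0.08291    0.04015    0.07539 1.0292e-05
  solve Keq expr → x = -0.01291; check Q = 1.2680e-04
Then change container volume by factor 2 (V_new/V_old).
Step 2:
                   M          E          D          J
  Initial    0.04145    0.02007    0.03769 5.1460e-06
  Change  3.3262e-06 3.3262e-06 1.6631e-06 -3.3262e-06
  Equil      0.04146    0.02008     0.0377 1.8199e-06
  solve Keq expr → x = -1.6631e-06; check Q = 1.2680e-04
Then add 0.03119 M of D.
Step 3:
                   M          E          D          J
  Initial    0.04146    0.02008    0.06889 1.8199e-06
  Change  -6.4014e-07 -6.4014e-07 -3.2007e-07 6.4014e-07
  Equil      0.04146    0.02008    0.06889 2.4600e-06
  solve Keq expr → x = 3.2007e-07; check Q = 1.2680e-04

[J]_eq = 2.4600e-06 M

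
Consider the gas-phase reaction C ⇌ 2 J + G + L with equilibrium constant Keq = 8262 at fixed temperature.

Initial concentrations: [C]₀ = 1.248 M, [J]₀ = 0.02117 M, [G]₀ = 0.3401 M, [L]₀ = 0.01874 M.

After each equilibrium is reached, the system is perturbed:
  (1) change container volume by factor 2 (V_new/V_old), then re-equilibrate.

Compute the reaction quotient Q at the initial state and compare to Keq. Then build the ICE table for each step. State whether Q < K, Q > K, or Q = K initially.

Q₀ = 2.2888e-06 vs Keq = 8262 ⇒ Q<K, forward
Step 1:
                   C          J          G          L
  Initial      1.248    0.02117     0.3401    0.01874
  Change      -1.246      2.493      1.246      1.246
  Equil     0.001536      2.514      1.587      1.265
  solve Keq expr → x = 1.246; check Q = 8262
Then change container volume by factor 2 (V_new/V_old).
Step 2:
                   C          J          G          L
  Initial 7.6783e-04      1.257     0.7933     0.6326
  Change  -6.7147e-04   0.001343 6.7147e-04 6.7147e-04
  Equil   9.6368e-05      1.258      0.794     0.6333
  solve Keq expr → x = 6.7147e-04; check Q = 8262

Q₀ = 2.2888e-06; Q < K (proceeds forward)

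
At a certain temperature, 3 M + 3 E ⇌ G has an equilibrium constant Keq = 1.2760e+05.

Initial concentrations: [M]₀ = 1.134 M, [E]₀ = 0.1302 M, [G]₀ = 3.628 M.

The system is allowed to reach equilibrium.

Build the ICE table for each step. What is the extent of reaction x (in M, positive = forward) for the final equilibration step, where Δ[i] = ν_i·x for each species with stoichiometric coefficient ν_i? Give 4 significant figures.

Q₀ = 1127 vs Keq = 1.2760e+05 ⇒ Q<K, forward
Step 1:
                   M          E          G
  init         1.134     0.1302      3.628
  Δ          -0.1006    -0.1006    0.03353
  eq           1.033    0.02962      3.662
  solve Keq expr → x = 0.03353; check Q = 1.2760e+05

x = 0.03353 M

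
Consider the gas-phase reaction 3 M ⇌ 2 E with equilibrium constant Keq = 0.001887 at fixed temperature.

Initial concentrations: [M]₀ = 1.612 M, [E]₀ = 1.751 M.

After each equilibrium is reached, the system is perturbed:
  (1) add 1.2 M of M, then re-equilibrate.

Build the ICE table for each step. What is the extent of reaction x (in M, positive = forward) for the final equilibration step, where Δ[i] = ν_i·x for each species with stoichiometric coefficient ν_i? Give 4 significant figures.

x = 0.06713 M

Q₀ = 0.7319 vs Keq = 0.001887 ⇒ Q>K, reverse
Step 1:
                    M           E
  Initial       1.612       1.751
  Change        2.151      -1.434
  Equil         3.763      0.3171
  solve Keq expr → x = -0.717; check Q = 0.001887
Then add 1.2 M of M.
Step 2:
                    M           E
  Initial       4.963      0.3171
  Change      -0.2014      0.1343
  Equil         4.761      0.4513
  solve Keq expr → x = 0.06713; check Q = 0.001887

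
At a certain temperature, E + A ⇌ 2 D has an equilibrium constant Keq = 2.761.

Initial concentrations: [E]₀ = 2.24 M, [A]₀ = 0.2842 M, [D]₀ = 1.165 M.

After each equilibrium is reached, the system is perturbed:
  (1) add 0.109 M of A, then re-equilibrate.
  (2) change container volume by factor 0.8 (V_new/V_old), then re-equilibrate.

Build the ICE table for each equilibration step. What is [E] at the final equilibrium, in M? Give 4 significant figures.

Q₀ = 2.132 vs Keq = 2.761 ⇒ Q<K, forward
Step 1:
                  E         A         D
  init         2.24    0.2842     1.165
  Δ        -0.03431  -0.03431   0.06862
  eq          2.206    0.2499     1.234
  solve Keq expr → x = 0.03431; check Q = 2.761
Then add 0.109 M of A.
Step 2:
                  E         A         D
  init        2.206    0.3589     1.234
  Δ        -0.05494  -0.05494    0.1099
  eq          2.151     0.304     1.343
  solve Keq expr → x = 0.05494; check Q = 2.761
Then change container volume by factor 0.8 (V_new/V_old).
Step 3:
                  E         A         D
  init        2.688    0.3799     1.679
  Δ               0         0         0
  eq          2.688    0.3799     1.679
  solve Keq expr → x = 0; check Q = 2.761

[E]_eq = 2.688 M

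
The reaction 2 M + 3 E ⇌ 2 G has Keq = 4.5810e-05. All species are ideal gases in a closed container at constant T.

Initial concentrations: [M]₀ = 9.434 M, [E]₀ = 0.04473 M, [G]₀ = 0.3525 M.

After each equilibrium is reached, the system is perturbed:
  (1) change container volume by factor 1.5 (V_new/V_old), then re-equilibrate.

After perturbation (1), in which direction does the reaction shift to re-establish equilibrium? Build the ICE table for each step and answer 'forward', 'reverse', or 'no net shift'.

Q₀ = 15.6 vs Keq = 4.5810e-05 ⇒ Q>K, reverse
Step 1:
                  M         E         G
  Initial     9.434   0.04473    0.3525
  Change     0.3267      0.49   -0.3267
  Equil       9.761    0.5347   0.02583
  solve Keq expr → x = -0.1633; check Q = 4.5810e-05
Then change container volume by factor 1.5 (V_new/V_old).
Step 2:
                  M         E         G
  Initial     6.507    0.3565   0.01722
  Change   0.007395   0.01109 -0.007395
  Equil       6.515    0.3676  0.009826
  solve Keq expr → x = -0.003698; check Q = 4.5810e-05

Direction: reverse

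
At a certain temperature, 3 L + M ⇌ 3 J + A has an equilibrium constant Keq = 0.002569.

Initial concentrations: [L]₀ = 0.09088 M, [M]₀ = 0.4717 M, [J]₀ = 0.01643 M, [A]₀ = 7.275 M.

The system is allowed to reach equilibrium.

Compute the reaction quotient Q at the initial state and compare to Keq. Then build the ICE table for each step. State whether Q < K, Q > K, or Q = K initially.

Q₀ = 0.09113 vs Keq = 0.002569 ⇒ Q>K, reverse
Step 1:
                  L         M         J         A
  Initial   0.09088    0.4717   0.01643     7.275
  Change    0.01082  0.003606  -0.01082 -0.003606
  Equil      0.1017    0.4753  0.005611     7.271
  solve Keq expr → x = -0.003606; check Q = 0.002569

Q₀ = 0.09113; Q > K (proceeds reverse)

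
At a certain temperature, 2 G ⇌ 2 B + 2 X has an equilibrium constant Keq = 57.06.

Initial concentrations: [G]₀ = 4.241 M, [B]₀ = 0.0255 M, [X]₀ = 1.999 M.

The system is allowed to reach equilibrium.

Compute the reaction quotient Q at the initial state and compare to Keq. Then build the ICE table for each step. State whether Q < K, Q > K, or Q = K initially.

Q₀ = 1.4447e-04; Q < K (proceeds forward)

Q₀ = 1.4447e-04 vs Keq = 57.06 ⇒ Q<K, forward
Step 1:
                    G           B           X
  I             4.241      0.0255       1.999
  C            -2.622       2.622       2.622
  E             1.619       2.647       4.621
  solve Keq expr → x = 1.311; check Q = 57.06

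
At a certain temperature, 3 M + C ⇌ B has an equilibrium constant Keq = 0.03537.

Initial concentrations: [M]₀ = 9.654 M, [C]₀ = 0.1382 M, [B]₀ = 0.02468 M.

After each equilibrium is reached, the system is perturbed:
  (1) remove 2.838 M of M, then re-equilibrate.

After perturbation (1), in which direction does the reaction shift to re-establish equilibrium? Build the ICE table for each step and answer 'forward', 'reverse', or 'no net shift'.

Direction: reverse

Q₀ = 1.9848e-04 vs Keq = 0.03537 ⇒ Q<K, forward
Step 1:
                  M         C         B
  init        9.654    0.1382   0.02468
  Δ         -0.3978   -0.1326    0.1326
  eq          9.256  0.005607    0.1573
  solve Keq expr → x = 0.1326; check Q = 0.03537
Then remove 2.838 M of M.
Step 2:
                  M         C         B
  init        6.418  0.005607    0.1573
  Δ          0.0298  0.009932 -0.009932
  eq          6.448   0.01554    0.1473
  solve Keq expr → x = -0.009932; check Q = 0.03537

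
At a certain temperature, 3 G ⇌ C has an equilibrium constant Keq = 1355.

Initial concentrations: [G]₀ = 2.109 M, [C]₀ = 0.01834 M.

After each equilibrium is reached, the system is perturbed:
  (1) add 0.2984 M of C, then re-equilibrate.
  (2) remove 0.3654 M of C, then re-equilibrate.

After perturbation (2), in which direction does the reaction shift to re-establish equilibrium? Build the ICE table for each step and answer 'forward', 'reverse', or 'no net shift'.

Q₀ = 0.001955 vs Keq = 1355 ⇒ Q<K, forward
Step 1:
                  G         C
  Initial     2.109   0.01834
  Change     -2.029    0.6763
  Equil     0.08003    0.6947
  solve Keq expr → x = 0.6763; check Q = 1355
Then add 0.2984 M of C.
Step 2:
                  G         C
  Initial   0.08003    0.9931
  Change    0.01002 -0.003341
  Equil     0.09006    0.9897
  solve Keq expr → x = -0.003341; check Q = 1355
Then remove 0.3654 M of C.
Step 3:
                  G         C
  Initial   0.09006    0.6243
  Change   -0.01265  0.004216
  Equil     0.07741    0.6285
  solve Keq expr → x = 0.004216; check Q = 1355

Direction: forward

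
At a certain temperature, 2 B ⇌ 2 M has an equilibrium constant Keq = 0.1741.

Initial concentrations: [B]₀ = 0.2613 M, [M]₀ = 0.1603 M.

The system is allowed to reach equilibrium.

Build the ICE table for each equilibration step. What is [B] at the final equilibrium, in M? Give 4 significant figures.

[B]_eq = 0.2975 M

Q₀ = 0.3763 vs Keq = 0.1741 ⇒ Q>K, reverse
Step 1:
                  B         M
  I          0.2613    0.1603
  C         0.03618  -0.03618
  E          0.2975    0.1241
  solve Keq expr → x = -0.01809; check Q = 0.1741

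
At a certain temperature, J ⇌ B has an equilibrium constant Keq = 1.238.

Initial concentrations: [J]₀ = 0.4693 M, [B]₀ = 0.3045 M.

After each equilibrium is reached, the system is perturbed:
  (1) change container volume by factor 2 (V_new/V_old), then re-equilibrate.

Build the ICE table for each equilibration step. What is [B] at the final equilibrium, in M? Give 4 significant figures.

[B]_eq = 0.214 M

Q₀ = 0.6488 vs Keq = 1.238 ⇒ Q<K, forward
Step 1:
                    J           B
  I            0.4693      0.3045
  C           -0.1235      0.1235
  E            0.3458       0.428
  solve Keq expr → x = 0.1235; check Q = 1.238
Then change container volume by factor 2 (V_new/V_old).
Step 2:
                    J           B
  I            0.1729       0.214
  C                 0           0
  E            0.1729       0.214
  solve Keq expr → x = 0; check Q = 1.238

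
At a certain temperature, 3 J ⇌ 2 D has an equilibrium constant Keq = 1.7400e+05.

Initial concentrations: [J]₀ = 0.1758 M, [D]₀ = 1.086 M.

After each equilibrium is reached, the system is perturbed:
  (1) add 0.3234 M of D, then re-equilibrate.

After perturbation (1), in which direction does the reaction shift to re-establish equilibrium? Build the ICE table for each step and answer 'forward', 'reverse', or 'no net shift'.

Direction: reverse

Q₀ = 217.1 vs Keq = 1.7400e+05 ⇒ Q<K, forward
Step 1:
                    J           D
  Initial      0.1758       1.086
  Change      -0.1557      0.1038
  Equil       0.02011        1.19
  solve Keq expr → x = 0.0519; check Q = 1.7400e+05
Then add 0.3234 M of D.
Step 2:
                    J           D
  Initial     0.02011       1.513
  Change     0.003473   -0.002315
  Equil       0.02359       1.511
  solve Keq expr → x = -0.001158; check Q = 1.7400e+05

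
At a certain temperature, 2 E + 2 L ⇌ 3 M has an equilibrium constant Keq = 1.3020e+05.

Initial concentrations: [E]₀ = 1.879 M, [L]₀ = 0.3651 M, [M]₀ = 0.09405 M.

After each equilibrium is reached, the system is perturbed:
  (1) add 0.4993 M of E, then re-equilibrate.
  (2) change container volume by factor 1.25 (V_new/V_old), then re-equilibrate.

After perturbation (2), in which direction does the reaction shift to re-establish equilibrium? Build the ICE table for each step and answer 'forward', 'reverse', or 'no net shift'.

Direction: reverse

Q₀ = 0.001768 vs Keq = 1.3020e+05 ⇒ Q<K, forward
Step 1:
                  E         L         M
  init        1.879    0.3651   0.09405
  Δ         -0.3642   -0.3642    0.5462
  eq          1.515 9.3734e-04    0.6403
  solve Keq expr → x = 0.1821; check Q = 1.3020e+05
Then add 0.4993 M of E.
Step 2:
                  E         L         M
  init        2.014 9.3734e-04    0.6403
  Δ       -2.3171e-04 -2.3171e-04 3.4756e-04
  eq          2.014 7.0563e-04    0.6406
  solve Keq expr → x = 1.1585e-04; check Q = 1.3020e+05
Then change container volume by factor 1.25 (V_new/V_old).
Step 3:
                  E         L         M
  init        1.611 5.6451e-04    0.5125
  Δ       6.6421e-05 6.6421e-05 -9.9631e-05
  eq          1.611 6.3093e-04    0.5124
  solve Keq expr → x = -3.3210e-05; check Q = 1.3020e+05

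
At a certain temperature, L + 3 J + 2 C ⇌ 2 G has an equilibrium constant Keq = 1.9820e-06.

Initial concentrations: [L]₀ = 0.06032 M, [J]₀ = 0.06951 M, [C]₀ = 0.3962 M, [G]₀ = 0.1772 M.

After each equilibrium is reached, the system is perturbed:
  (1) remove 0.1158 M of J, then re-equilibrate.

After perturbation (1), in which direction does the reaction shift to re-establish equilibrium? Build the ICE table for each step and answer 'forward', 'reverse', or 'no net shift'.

Q₀ = 9874 vs Keq = 1.9820e-06 ⇒ Q>K, reverse
Step 1:
                    L           J           C           G
  I           0.06032     0.06951      0.3962      0.1772
  C           0.08857      0.2657      0.1771     -0.1771
  E            0.1489      0.3352      0.5733  6.0449e-05
  solve Keq expr → x = -0.08857; check Q = 1.9820e-06
Then remove 0.1158 M of J.
Step 2:
                    L           J           C           G
  I            0.1489      0.2194      0.5733  6.0449e-05
  C        1.4212e-05  4.2637e-05  2.8425e-05 -2.8425e-05
  E            0.1489      0.2195      0.5734  3.2024e-05
  solve Keq expr → x = -1.4212e-05; check Q = 1.9820e-06

Direction: reverse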